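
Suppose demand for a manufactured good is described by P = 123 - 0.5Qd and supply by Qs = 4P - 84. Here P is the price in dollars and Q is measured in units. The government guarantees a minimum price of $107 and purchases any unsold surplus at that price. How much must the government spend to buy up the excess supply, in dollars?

33384

Rearranging demand gives Qd = 246 - 2P. Without the control the market clears where 246 - 2P = 4P - 84, i.e. P* = 55 and Q* = 136.
The floor of 107 is above the equilibrium price 55, so it binds.
At P = 107: Qd = 246 - 2·107 = 32 and Qs = 4·107 - 84 = 344.
Surplus = Qs - Qd = 312.
Government expenditure = surplus × support price = 312 × 107 = 33384.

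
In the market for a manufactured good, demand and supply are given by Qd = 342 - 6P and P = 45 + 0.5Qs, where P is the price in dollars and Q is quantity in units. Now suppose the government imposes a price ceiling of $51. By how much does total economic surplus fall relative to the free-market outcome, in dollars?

12

Rearranging supply gives Qs = 2P - 90. Equilibrium: 342 - 6P = 2P - 90, so 432 = 8P and P* = 54, Q* = 18.
Since 51 < 54, the ceiling is binding.
At P = 51: Qd = 342 - 6·51 = 36 and Qs = 2·51 - 90 = 12.
Quantity traded falls to 12. At Q = 12 the demand price is (342 - 12)/6 = 55 and the supply price is (90 + 12)/2 = 51.
Deadweight loss = ½ · (55 - 51) · (18 - 12) = ½ · 4 · 6 = 12.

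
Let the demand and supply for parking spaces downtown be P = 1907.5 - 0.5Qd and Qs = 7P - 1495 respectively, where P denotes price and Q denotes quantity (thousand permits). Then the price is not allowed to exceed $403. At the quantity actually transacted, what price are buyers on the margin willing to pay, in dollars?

1244.5

Rearranging demand gives Qd = 3815 - 2P. Setting quantity demanded equal to quantity supplied, 3815 - 2P = 7P - 1495, gives P* = 590 and Q* = 2635.
Because the ceiling (403) lies below the market-clearing price, it is binding.
At P = 403: Qd = 3815 - 2·403 = 3009 and Qs = 7·403 - 1495 = 1326.
Only 1326 units reach the market. On the demand curve, the marginal buyer's willingness to pay at Q = 1326 is (3815 - 1326)/2 = 1244.5.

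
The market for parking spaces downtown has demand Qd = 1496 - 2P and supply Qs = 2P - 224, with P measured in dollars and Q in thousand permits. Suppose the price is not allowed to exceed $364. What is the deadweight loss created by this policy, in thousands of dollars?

In a free market, 1496 - 2P = 2P - 224 gives the equilibrium P* = 430, Q* = 636.
The ceiling of 364 is below the equilibrium price 430, so it binds.
At P = 364: Qd = 1496 - 2·364 = 768 and Qs = 2·364 - 224 = 504.
Quantity traded falls to 504. At Q = 504 the demand price is (1496 - 504)/2 = 496 and the supply price is (224 + 504)/2 = 364.
Deadweight loss = ½ · (496 - 364) · (636 - 504) = ½ · 132 · 132 = 8712.

8712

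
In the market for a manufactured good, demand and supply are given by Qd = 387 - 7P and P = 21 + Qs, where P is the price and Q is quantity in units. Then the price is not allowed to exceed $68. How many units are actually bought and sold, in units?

30

Rearranging supply gives Qs = P - 21. In a free market, 387 - 7P = P - 21 gives the equilibrium P* = 51, Q* = 30.
The ceiling of 68 is above the equilibrium price 51, so it is not binding; the market clears at P* = 51, Q* = 30.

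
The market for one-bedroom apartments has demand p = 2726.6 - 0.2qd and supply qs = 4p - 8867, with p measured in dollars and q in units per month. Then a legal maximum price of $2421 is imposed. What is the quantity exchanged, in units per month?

Rearranging demand gives qd = 13633 - 5p. Without the control the market clears where 13633 - 5p = 4p - 8867, i.e. p* = 2500 and q* = 1133.
Since 2421 < 2500, the ceiling is binding.
At p = 2421: qd = 13633 - 5·2421 = 1528 and qs = 4·2421 - 8867 = 817.
The quantity actually transacted is the short side, supply: 817.

817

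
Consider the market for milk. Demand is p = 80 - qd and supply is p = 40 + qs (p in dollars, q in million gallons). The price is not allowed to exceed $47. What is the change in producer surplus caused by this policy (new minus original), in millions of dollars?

-175.5

Rearranging demand gives qd = 80 - p; rearranging supply gives qs = p - 40. In a free market, 80 - p = p - 40 gives the equilibrium p* = 60, q* = 20.
Since 47 < 60, the ceiling is binding.
At p = 47: qd = 80 - 47 = 33 and qs = 47 - 40 = 7.
Producer surplus without the control is ½ · (60 - 40) · 20 = 200.
With the ceiling, producers sell 7 units at 47, so PS = ½ · (47 - 40) · 7 = 24.5.
Change in producer surplus = 24.5 - 200 = -175.5.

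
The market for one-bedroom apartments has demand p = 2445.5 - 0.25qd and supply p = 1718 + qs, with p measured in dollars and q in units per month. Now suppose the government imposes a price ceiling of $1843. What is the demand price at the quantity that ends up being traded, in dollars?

2414.25

Rearranging demand gives qd = 9782 - 4p; rearranging supply gives qs = p - 1718. In a free market, 9782 - 4p = p - 1718 gives the equilibrium p* = 2300, q* = 582.
The ceiling of 1843 is below the equilibrium price 2300, so it binds.
At p = 1843: qd = 9782 - 4·1843 = 2410 and qs = 1843 - 1718 = 125.
Only 125 units reach the market. On the demand curve, the marginal buyer's willingness to pay at q = 125 is (9782 - 125)/4 = 2414.25.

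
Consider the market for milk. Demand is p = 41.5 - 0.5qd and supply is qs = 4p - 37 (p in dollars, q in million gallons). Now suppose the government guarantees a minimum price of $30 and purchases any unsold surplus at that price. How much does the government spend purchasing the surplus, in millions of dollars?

1800

Rearranging demand gives qd = 83 - 2p. In a free market, 83 - 2p = 4p - 37 gives the equilibrium p* = 20, q* = 43.
The floor of 30 is above the equilibrium price 20, so it binds.
At p = 30: qd = 83 - 2·30 = 23 and qs = 4·30 - 37 = 83.
Surplus = qs - qd = 60.
Government expenditure = surplus × support price = 60 × 30 = 1800.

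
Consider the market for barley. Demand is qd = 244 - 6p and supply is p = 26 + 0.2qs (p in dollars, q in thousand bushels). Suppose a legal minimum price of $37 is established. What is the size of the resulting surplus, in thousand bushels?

33

Rearranging supply gives qs = 5p - 130. In a free market, 244 - 6p = 5p - 130 gives the equilibrium p* = 34, q* = 40.
Because the floor (37) lies above the market-clearing price, it is binding.
At p = 37: qd = 244 - 6·37 = 22 and qs = 5·37 - 130 = 55.
Surplus = qs - qd = 55 - 22 = 33.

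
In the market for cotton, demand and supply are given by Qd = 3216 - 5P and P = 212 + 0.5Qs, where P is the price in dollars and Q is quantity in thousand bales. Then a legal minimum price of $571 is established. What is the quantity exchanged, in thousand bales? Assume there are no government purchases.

361

Rearranging supply gives Qs = 2P - 424. Setting quantity demanded equal to quantity supplied, 3216 - 5P = 2P - 424, gives P* = 520 and Q* = 616.
Because the floor (571) lies above the market-clearing price, it is binding.
At P = 571: Qd = 3216 - 5·571 = 361 and Qs = 2·571 - 424 = 718.
The quantity actually transacted is the short side, demand: 361.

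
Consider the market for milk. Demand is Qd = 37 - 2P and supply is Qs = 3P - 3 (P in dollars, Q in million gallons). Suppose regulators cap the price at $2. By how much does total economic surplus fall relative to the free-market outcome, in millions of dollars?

135

Setting quantity demanded equal to quantity supplied, 37 - 2P = 3P - 3, gives P* = 8 and Q* = 21.
The ceiling of 2 is below the equilibrium price 8, so it binds.
At P = 2: Qd = 37 - 2·2 = 33 and Qs = 3·2 - 3 = 3.
Quantity traded falls to 3. At Q = 3 the demand price is (37 - 3)/2 = 17 and the supply price is (3 + 3)/3 = 2.
Deadweight loss = ½ · (17 - 2) · (21 - 3) = ½ · 15 · 18 = 135.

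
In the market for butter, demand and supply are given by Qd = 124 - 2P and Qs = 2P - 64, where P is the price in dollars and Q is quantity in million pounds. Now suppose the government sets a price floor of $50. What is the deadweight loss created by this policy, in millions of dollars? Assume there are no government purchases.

Setting quantity demanded equal to quantity supplied, 124 - 2P = 2P - 64, gives P* = 47 and Q* = 30.
Since 50 > 47, the floor is binding.
At P = 50: Qd = 124 - 2·50 = 24 and Qs = 2·50 - 64 = 36.
Quantity traded falls to 24. At Q = 24 the demand price is (124 - 24)/2 = 50 and the supply price is (64 + 24)/2 = 44.
Deadweight loss = ½ · (50 - 44) · (30 - 24) = ½ · 6 · 6 = 18.

18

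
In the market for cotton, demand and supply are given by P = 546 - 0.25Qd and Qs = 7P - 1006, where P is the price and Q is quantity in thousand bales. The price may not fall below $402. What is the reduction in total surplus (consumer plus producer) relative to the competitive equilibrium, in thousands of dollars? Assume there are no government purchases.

39424

Rearranging demand gives Qd = 2184 - 4P. Without the control the market clears where 2184 - 4P = 7P - 1006, i.e. P* = 290 and Q* = 1024.
Because the floor (402) lies above the market-clearing price, it is binding.
At P = 402: Qd = 2184 - 4·402 = 576 and Qs = 7·402 - 1006 = 1808.
Quantity traded falls to 576. At Q = 576 the demand price is (2184 - 576)/4 = 402 and the supply price is (1006 + 576)/7 = 226.
Deadweight loss = ½ · (402 - 226) · (1024 - 576) = ½ · 176 · 448 = 39424.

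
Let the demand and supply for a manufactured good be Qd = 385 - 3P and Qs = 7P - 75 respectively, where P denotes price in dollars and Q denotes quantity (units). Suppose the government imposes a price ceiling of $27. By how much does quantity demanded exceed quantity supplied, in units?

Setting quantity demanded equal to quantity supplied, 385 - 3P = 7P - 75, gives P* = 46 and Q* = 247.
Since 27 < 46, the ceiling is binding.
At P = 27: Qd = 385 - 3·27 = 304 and Qs = 7·27 - 75 = 114.
Shortage = Qd - Qs = 304 - 114 = 190.

190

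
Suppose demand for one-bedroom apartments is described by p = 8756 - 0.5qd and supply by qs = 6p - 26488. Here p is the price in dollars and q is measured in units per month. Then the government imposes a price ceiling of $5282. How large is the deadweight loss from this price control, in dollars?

570288

Rearranging demand gives qd = 17512 - 2p. In a free market, 17512 - 2p = 6p - 26488 gives the equilibrium p* = 5500, q* = 6512.
Since 5282 < 5500, the ceiling is binding.
At p = 5282: qd = 17512 - 2·5282 = 6948 and qs = 6·5282 - 26488 = 5204.
Quantity traded falls to 5204. At q = 5204 the demand price is (17512 - 5204)/2 = 6154 and the supply price is (26488 + 5204)/6 = 5282.
Deadweight loss = ½ · (6154 - 5282) · (6512 - 5204) = ½ · 872 · 1308 = 570288.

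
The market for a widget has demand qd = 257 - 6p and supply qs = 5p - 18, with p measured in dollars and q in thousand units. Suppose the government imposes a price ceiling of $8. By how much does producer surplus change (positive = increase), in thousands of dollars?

-1096.5

Without the control the market clears where 257 - 6p = 5p - 18, i.e. p* = 25 and q* = 107.
Because the ceiling (8) lies below the market-clearing price, it is binding.
At p = 8: qd = 257 - 6·8 = 209 and qs = 5·8 - 18 = 22.
Producer surplus without the control is ½ · (25 - 3.6) · 107 = 1144.9.
With the ceiling, producers sell 22 units at 8, so PS = ½ · (8 - 3.6) · 22 = 48.4.
Change in producer surplus = 48.4 - 1144.9 = -1096.5.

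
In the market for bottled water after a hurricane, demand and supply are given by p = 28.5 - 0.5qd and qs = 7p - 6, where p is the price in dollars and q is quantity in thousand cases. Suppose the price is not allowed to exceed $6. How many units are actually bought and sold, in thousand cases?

36

Rearranging demand gives qd = 57 - 2p. Without the control the market clears where 57 - 2p = 7p - 6, i.e. p* = 7 and q* = 43.
The ceiling of 6 is below the equilibrium price 7, so it binds.
At p = 6: qd = 57 - 2·6 = 45 and qs = 7·6 - 6 = 36.
The quantity actually transacted is the short side, supply: 36.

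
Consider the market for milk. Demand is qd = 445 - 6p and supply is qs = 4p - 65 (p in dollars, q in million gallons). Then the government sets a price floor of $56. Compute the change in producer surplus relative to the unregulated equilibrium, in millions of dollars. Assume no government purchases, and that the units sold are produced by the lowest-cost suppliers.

432.5

In a free market, 445 - 6p = 4p - 65 gives the equilibrium p* = 51, q* = 139.
Because the floor (56) lies above the market-clearing price, it is binding.
At p = 56: qd = 445 - 6·56 = 109 and qs = 4·56 - 65 = 159.
Producer surplus without the control is ½ · (51 - 16.25) · 139 = 2415.125.
With the floor, 109 units are sold at 56. The supply price at q = 109 is 43.5, so PS = ½ · [(56 - 16.25) + (56 - 43.5)] · 109 = 2847.625.
Change in producer surplus = 2847.625 - 2415.125 = 432.5.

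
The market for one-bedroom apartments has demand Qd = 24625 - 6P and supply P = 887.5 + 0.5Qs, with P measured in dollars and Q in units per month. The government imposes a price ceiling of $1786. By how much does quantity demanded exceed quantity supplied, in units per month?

Rearranging supply gives Qs = 2P - 1775. In a free market, 24625 - 6P = 2P - 1775 gives the equilibrium P* = 3300, Q* = 4825.
Since 1786 < 3300, the ceiling is binding.
At P = 1786: Qd = 24625 - 6·1786 = 13909 and Qs = 2·1786 - 1775 = 1797.
Shortage = Qd - Qs = 13909 - 1797 = 12112.

12112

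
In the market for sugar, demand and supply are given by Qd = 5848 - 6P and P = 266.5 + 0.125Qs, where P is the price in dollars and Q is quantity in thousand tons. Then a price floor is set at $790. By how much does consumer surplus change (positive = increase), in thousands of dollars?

Rearranging supply gives Qs = 8P - 2132. Without the control the market clears where 5848 - 6P = 8P - 2132, i.e. P* = 570 and Q* = 2428.
Since 790 > 570, the floor is binding.
At P = 790: Qd = 5848 - 6·790 = 1108 and Qs = 8·790 - 2132 = 4188.
Consumer surplus without the control is ½ · (2924/3 - 570) · 2428 = 1473796/3.
With the floor, consumers buy 1108 units at 790, so CS = ½ · (2924/3 - 790) · 1108 = 306916/3.
Change in consumer surplus = 306916/3 - 1473796/3 = -388960.

-388960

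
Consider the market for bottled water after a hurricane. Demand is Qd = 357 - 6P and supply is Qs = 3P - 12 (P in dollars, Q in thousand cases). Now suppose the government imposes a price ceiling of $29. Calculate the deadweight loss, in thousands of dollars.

324

In a free market, 357 - 6P = 3P - 12 gives the equilibrium P* = 41, Q* = 111.
Because the ceiling (29) lies below the market-clearing price, it is binding.
At P = 29: Qd = 357 - 6·29 = 183 and Qs = 3·29 - 12 = 75.
Quantity traded falls to 75. At Q = 75 the demand price is (357 - 75)/6 = 47 and the supply price is (12 + 75)/3 = 29.
Deadweight loss = ½ · (47 - 29) · (111 - 75) = ½ · 18 · 36 = 324.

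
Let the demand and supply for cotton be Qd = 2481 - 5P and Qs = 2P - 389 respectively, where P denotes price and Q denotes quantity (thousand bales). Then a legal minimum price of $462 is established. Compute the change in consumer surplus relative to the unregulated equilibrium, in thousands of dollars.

In a free market, 2481 - 5P = 2P - 389 gives the equilibrium P* = 410, Q* = 431.
Because the floor (462) lies above the market-clearing price, it is binding.
At P = 462: Qd = 2481 - 5·462 = 171 and Qs = 2·462 - 389 = 535.
Consumer surplus without the control is ½ · (496.2 - 410) · 431 = 18576.1.
With the floor, consumers buy 171 units at 462, so CS = ½ · (496.2 - 462) · 171 = 2924.1.
Change in consumer surplus = 2924.1 - 18576.1 = -15652.

-15652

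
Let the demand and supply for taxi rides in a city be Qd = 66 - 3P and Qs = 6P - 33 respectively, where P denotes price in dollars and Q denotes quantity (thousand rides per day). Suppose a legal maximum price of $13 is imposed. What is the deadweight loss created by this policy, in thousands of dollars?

Without the control the market clears where 66 - 3P = 6P - 33, i.e. P* = 11 and Q* = 33.
Since 13 is above P* = 11, the ceiling does not bind and the free-market outcome prevails.
Since the control does not bind, no trades are prevented and deadweight loss is zero.

0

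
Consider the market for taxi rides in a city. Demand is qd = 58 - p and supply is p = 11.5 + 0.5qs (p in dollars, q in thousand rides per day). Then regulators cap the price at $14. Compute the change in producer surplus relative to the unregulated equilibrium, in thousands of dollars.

Rearranging supply gives qs = 2p - 23. Setting quantity demanded equal to quantity supplied, 58 - p = 2p - 23, gives p* = 27 and q* = 31.
Since 14 < 27, the ceiling is binding.
At p = 14: qd = 58 - 14 = 44 and qs = 2·14 - 23 = 5.
Producer surplus without the control is ½ · (27 - 11.5) · 31 = 240.25.
With the ceiling, producers sell 5 units at 14, so PS = ½ · (14 - 11.5) · 5 = 6.25.
Change in producer surplus = 6.25 - 240.25 = -234.

-234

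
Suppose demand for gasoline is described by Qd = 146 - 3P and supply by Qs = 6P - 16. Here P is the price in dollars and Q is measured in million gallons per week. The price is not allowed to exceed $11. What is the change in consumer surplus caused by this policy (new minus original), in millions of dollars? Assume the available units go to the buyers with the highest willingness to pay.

Without the control the market clears where 146 - 3P = 6P - 16, i.e. P* = 18 and Q* = 92.
The ceiling of 11 is below the equilibrium price 18, so it binds.
At P = 11: Qd = 146 - 3·11 = 113 and Qs = 6·11 - 16 = 50.
Consumer surplus without the control is ½ · (146/3 - 18) · 92 = 4232/3.
With the ceiling, 50 units are sold at 11 (assume they go to the highest-value buyers). The demand price at Q = 50 is 32, so CS = ½ · [(146/3 - 11) + (32 - 11)] · 50 = 4400/3.
Change in consumer surplus = 4400/3 - 4232/3 = 56.

56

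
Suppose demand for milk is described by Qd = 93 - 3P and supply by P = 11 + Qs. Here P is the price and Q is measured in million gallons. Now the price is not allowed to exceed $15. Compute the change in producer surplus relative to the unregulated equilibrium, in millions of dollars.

Rearranging supply gives Qs = P - 11. Equilibrium: 93 - 3P = P - 11, so 104 = 4P and P* = 26, Q* = 15.
Because the ceiling (15) lies below the market-clearing price, it is binding.
At P = 15: Qd = 93 - 3·15 = 48 and Qs = 15 - 11 = 4.
Producer surplus without the control is ½ · (26 - 11) · 15 = 112.5.
With the ceiling, producers sell 4 units at 15, so PS = ½ · (15 - 11) · 4 = 8.
Change in producer surplus = 8 - 112.5 = -104.5.

-104.5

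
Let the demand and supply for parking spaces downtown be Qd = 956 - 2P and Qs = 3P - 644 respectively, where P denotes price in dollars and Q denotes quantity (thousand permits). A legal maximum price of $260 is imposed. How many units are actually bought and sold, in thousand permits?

Without the control the market clears where 956 - 2P = 3P - 644, i.e. P* = 320 and Q* = 316.
The ceiling of 260 is below the equilibrium price 320, so it binds.
At P = 260: Qd = 956 - 2·260 = 436 and Qs = 3·260 - 644 = 136.
The quantity actually transacted is the short side, supply: 136.

136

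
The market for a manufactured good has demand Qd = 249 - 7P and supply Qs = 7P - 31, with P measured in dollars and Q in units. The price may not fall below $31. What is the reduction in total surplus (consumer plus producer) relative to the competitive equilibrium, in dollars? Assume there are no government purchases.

847

In a free market, 249 - 7P = 7P - 31 gives the equilibrium P* = 20, Q* = 109.
Since 31 > 20, the floor is binding.
At P = 31: Qd = 249 - 7·31 = 32 and Qs = 7·31 - 31 = 186.
Quantity traded falls to 32. At Q = 32 the demand price is (249 - 32)/7 = 31 and the supply price is (31 + 32)/7 = 9.
Deadweight loss = ½ · (31 - 9) · (109 - 32) = ½ · 22 · 77 = 847.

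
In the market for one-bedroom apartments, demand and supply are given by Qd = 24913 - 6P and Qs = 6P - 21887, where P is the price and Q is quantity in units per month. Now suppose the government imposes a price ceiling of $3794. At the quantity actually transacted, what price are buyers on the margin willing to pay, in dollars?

4006

Equilibrium: 24913 - 6P = 6P - 21887, so 46800 = 12P and P* = 3900, Q* = 1513.
Because the ceiling (3794) lies below the market-clearing price, it is binding.
At P = 3794: Qd = 24913 - 6·3794 = 2149 and Qs = 6·3794 - 21887 = 877.
Only 877 units reach the market. On the demand curve, the marginal buyer's willingness to pay at Q = 877 is (24913 - 877)/6 = 4006.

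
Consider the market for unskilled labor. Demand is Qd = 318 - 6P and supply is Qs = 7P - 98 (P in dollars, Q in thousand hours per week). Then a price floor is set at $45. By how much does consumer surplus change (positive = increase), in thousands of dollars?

In a free market, 318 - 6P = 7P - 98 gives the equilibrium P* = 32, Q* = 126.
Because the floor (45) lies above the market-clearing price, it is binding.
At P = 45: Qd = 318 - 6·45 = 48 and Qs = 7·45 - 98 = 217.
Consumer surplus without the control is ½ · (53 - 32) · 126 = 1323.
With the floor, consumers buy 48 units at 45, so CS = ½ · (53 - 45) · 48 = 192.
Change in consumer surplus = 192 - 1323 = -1131.

-1131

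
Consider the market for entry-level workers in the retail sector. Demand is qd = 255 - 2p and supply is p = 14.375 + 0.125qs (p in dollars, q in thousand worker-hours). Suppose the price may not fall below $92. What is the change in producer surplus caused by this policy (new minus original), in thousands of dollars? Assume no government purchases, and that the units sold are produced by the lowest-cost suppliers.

Rearranging supply gives qs = 8p - 115. In a free market, 255 - 2p = 8p - 115 gives the equilibrium p* = 37, q* = 181.
Because the floor (92) lies above the market-clearing price, it is binding.
At p = 92: qd = 255 - 2·92 = 71 and qs = 8·92 - 115 = 621.
Producer surplus without the control is ½ · (37 - 14.375) · 181 = 2047.5625.
With the floor, 71 units are sold at 92. The supply price at q = 71 is 23.25, so PS = ½ · [(92 - 14.375) + (92 - 23.25)] · 71 = 5196.3125.
Change in producer surplus = 5196.3125 - 2047.5625 = 3148.75.

3148.75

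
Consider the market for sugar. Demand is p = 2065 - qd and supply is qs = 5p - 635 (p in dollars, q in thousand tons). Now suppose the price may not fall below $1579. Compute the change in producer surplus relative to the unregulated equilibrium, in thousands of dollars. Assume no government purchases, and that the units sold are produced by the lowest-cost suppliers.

Rearranging demand gives qd = 2065 - p. Setting quantity demanded equal to quantity supplied, 2065 - p = 5p - 635, gives p* = 450 and q* = 1615.
Since 1579 > 450, the floor is binding.
At p = 1579: qd = 2065 - 1579 = 486 and qs = 5·1579 - 635 = 7260.
Producer surplus without the control is ½ · (450 - 127) · 1615 = 260822.5.
With the floor, 486 units are sold at 1579. The supply price at q = 486 is 224.2, so PS = ½ · [(1579 - 127) + (1579 - 224.2)] · 486 = 682052.4.
Change in producer surplus = 682052.4 - 260822.5 = 421229.9.

421229.9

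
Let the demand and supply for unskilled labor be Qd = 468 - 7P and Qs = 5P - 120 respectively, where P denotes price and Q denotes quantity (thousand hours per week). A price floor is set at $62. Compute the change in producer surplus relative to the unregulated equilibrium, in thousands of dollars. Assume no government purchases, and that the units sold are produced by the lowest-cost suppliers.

Without the control the market clears where 468 - 7P = 5P - 120, i.e. P* = 49 and Q* = 125.
The floor of 62 is above the equilibrium price 49, so it binds.
At P = 62: Qd = 468 - 7·62 = 34 and Qs = 5·62 - 120 = 190.
Producer surplus without the control is ½ · (49 - 24) · 125 = 1562.5.
With the floor, 34 units are sold at 62. The supply price at Q = 34 is 30.8, so PS = ½ · [(62 - 24) + (62 - 30.8)] · 34 = 1176.4.
Change in producer surplus = 1176.4 - 1562.5 = -386.1.

-386.1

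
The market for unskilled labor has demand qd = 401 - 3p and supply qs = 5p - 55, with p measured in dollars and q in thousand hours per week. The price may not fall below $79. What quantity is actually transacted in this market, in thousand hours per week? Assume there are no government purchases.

164

In a free market, 401 - 3p = 5p - 55 gives the equilibrium p* = 57, q* = 230.
The floor of 79 is above the equilibrium price 57, so it binds.
At p = 79: qd = 401 - 3·79 = 164 and qs = 5·79 - 55 = 340.
The quantity actually transacted is the short side, demand: 164.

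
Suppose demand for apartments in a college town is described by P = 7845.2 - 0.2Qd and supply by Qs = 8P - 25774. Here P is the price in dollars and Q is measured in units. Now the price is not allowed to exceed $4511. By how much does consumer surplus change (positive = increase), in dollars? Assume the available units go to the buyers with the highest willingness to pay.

Rearranging demand gives Qd = 39226 - 5P. Without the control the market clears where 39226 - 5P = 8P - 25774, i.e. P* = 5000 and Q* = 14226.
Because the ceiling (4511) lies below the market-clearing price, it is binding.
At P = 4511: Qd = 39226 - 5·4511 = 16671 and Qs = 8·4511 - 25774 = 10314.
Consumer surplus without the control is ½ · (7845.2 - 5000) · 14226 = 20237907.6.
With the ceiling, 10314 units are sold at 4511 (assume they go to the highest-value buyers). The demand price at Q = 10314 is 5782.4, so CS = ½ · [(7845.2 - 4511) + (5782.4 - 4511)] · 10314 = 23751079.2.
Change in consumer surplus = 23751079.2 - 20237907.6 = 3513171.6.

3513171.6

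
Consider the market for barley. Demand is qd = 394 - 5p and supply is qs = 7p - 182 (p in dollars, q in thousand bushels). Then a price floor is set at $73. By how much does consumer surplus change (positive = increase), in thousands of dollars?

-2287.5

Equilibrium: 394 - 5p = 7p - 182, so 576 = 12p and p* = 48, q* = 154.
Since 73 > 48, the floor is binding.
At p = 73: qd = 394 - 5·73 = 29 and qs = 7·73 - 182 = 329.
Consumer surplus without the control is ½ · (78.8 - 48) · 154 = 2371.6.
With the floor, consumers buy 29 units at 73, so CS = ½ · (78.8 - 73) · 29 = 84.1.
Change in consumer surplus = 84.1 - 2371.6 = -2287.5.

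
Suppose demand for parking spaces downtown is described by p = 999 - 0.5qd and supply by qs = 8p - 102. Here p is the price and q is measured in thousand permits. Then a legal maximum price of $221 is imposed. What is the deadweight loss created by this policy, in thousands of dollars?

Rearranging demand gives qd = 1998 - 2p. In a free market, 1998 - 2p = 8p - 102 gives the equilibrium p* = 210, q* = 1578.
The ceiling of 221 is above the equilibrium price 210, so it is not binding; the market clears at p* = 210, q* = 1578.
Since the control does not bind, no trades are prevented and deadweight loss is zero.

0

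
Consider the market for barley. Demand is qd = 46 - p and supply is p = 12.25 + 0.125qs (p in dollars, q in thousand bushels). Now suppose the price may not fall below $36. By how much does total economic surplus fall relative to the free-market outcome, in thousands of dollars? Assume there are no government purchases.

Rearranging supply gives qs = 8p - 98. Equilibrium: 46 - p = 8p - 98, so 144 = 9p and p* = 16, q* = 30.
The floor of 36 is above the equilibrium price 16, so it binds.
At p = 36: qd = 46 - 36 = 10 and qs = 8·36 - 98 = 190.
Quantity traded falls to 10. At q = 10 the demand price is 46 - 10 = 36 and the supply price is (98 + 10)/8 = 13.5.
Deadweight loss = ½ · (36 - 13.5) · (30 - 10) = ½ · 22.5 · 20 = 225.

225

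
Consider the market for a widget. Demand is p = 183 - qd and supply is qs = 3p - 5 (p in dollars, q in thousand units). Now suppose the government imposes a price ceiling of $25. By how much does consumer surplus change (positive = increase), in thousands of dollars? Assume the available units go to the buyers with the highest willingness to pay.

-638

Rearranging demand gives qd = 183 - p. Without the control the market clears where 183 - p = 3p - 5, i.e. p* = 47 and q* = 136.
Since 25 < 47, the ceiling is binding.
At p = 25: qd = 183 - 25 = 158 and qs = 3·25 - 5 = 70.
Consumer surplus without the control is ½ · (183 - 47) · 136 = 9248.
With the ceiling, 70 units are sold at 25 (assume they go to the highest-value buyers). The demand price at q = 70 is 113, so CS = ½ · [(183 - 25) + (113 - 25)] · 70 = 8610.
Change in consumer surplus = 8610 - 9248 = -638.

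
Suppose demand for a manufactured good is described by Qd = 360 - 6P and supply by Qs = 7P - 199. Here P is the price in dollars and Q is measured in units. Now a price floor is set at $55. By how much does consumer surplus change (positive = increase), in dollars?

Setting quantity demanded equal to quantity supplied, 360 - 6P = 7P - 199, gives P* = 43 and Q* = 102.
The floor of 55 is above the equilibrium price 43, so it binds.
At P = 55: Qd = 360 - 6·55 = 30 and Qs = 7·55 - 199 = 186.
Consumer surplus without the control is ½ · (60 - 43) · 102 = 867.
With the floor, consumers buy 30 units at 55, so CS = ½ · (60 - 55) · 30 = 75.
Change in consumer surplus = 75 - 867 = -792.

-792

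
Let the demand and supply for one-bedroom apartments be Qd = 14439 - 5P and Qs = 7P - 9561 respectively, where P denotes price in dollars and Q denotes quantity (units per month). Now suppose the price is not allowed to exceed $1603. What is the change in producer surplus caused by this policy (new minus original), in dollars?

Equilibrium: 14439 - 5P = 7P - 9561, so 24000 = 12P and P* = 2000, Q* = 4439.
Since 1603 < 2000, the ceiling is binding.
At P = 1603: Qd = 14439 - 5·1603 = 6424 and Qs = 7·1603 - 9561 = 1660.
Producer surplus without the control is ½ · (2000 - 9561/7) · 4439 = 19704721/14.
With the ceiling, producers sell 1660 units at 1603, so PS = ½ · (1603 - 9561/7) · 1660 = 1377800/7.
Change in producer surplus = 1377800/7 - 19704721/14 = -1210651.5.

-1210651.5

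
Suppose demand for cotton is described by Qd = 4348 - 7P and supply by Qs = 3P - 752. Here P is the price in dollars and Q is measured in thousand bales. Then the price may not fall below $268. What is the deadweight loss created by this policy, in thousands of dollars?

0

Without the control the market clears where 4348 - 7P = 3P - 752, i.e. P* = 510 and Q* = 778.
The floor of 268 is below the equilibrium price 510, so it is not binding; the market clears at P* = 510, Q* = 778.
Since the control does not bind, no trades are prevented and deadweight loss is zero.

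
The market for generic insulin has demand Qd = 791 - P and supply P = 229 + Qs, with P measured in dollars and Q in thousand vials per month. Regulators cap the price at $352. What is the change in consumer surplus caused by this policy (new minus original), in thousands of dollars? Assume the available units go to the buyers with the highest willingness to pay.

Rearranging supply gives Qs = P - 229. Setting quantity demanded equal to quantity supplied, 791 - P = P - 229, gives P* = 510 and Q* = 281.
The ceiling of 352 is below the equilibrium price 510, so it binds.
At P = 352: Qd = 791 - 352 = 439 and Qs = 352 - 229 = 123.
Consumer surplus without the control is ½ · (791 - 510) · 281 = 39480.5.
With the ceiling, 123 units are sold at 352 (assume they go to the highest-value buyers). The demand price at Q = 123 is 668, so CS = ½ · [(791 - 352) + (668 - 352)] · 123 = 46432.5.
Change in consumer surplus = 46432.5 - 39480.5 = 6952.

6952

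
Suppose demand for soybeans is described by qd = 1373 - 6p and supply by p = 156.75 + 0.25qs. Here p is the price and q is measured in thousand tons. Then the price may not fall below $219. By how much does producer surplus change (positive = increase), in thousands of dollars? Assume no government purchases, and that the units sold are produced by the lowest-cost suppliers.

Rearranging supply gives qs = 4p - 627. Without the control the market clears where 1373 - 6p = 4p - 627, i.e. p* = 200 and q* = 173.
Because the floor (219) lies above the market-clearing price, it is binding.
At p = 219: qd = 1373 - 6·219 = 59 and qs = 4·219 - 627 = 249.
Producer surplus without the control is ½ · (200 - 156.75) · 173 = 3741.125.
With the floor, 59 units are sold at 219. The supply price at q = 59 is 171.5, so PS = ½ · [(219 - 156.75) + (219 - 171.5)] · 59 = 3237.625.
Change in producer surplus = 3237.625 - 3741.125 = -503.5.

-503.5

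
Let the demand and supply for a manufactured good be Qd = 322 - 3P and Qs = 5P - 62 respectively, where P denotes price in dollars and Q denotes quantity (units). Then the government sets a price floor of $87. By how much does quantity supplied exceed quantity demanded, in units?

Equilibrium: 322 - 3P = 5P - 62, so 384 = 8P and P* = 48, Q* = 178.
The floor of 87 is above the equilibrium price 48, so it binds.
At P = 87: Qd = 322 - 3·87 = 61 and Qs = 5·87 - 62 = 373.
Surplus = Qs - Qd = 373 - 61 = 312.

312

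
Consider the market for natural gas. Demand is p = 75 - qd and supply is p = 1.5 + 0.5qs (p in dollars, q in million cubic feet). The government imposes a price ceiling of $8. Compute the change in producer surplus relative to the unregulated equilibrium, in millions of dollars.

Rearranging demand gives qd = 75 - p; rearranging supply gives qs = 2p - 3. In a free market, 75 - p = 2p - 3 gives the equilibrium p* = 26, q* = 49.
Because the ceiling (8) lies below the market-clearing price, it is binding.
At p = 8: qd = 75 - 8 = 67 and qs = 2·8 - 3 = 13.
Producer surplus without the control is ½ · (26 - 1.5) · 49 = 600.25.
With the ceiling, producers sell 13 units at 8, so PS = ½ · (8 - 1.5) · 13 = 42.25.
Change in producer surplus = 42.25 - 600.25 = -558.

-558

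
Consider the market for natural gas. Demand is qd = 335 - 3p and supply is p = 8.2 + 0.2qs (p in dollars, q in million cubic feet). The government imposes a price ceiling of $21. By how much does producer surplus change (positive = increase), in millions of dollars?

-3354

Rearranging supply gives qs = 5p - 41. Equilibrium: 335 - 3p = 5p - 41, so 376 = 8p and p* = 47, q* = 194.
The ceiling of 21 is below the equilibrium price 47, so it binds.
At p = 21: qd = 335 - 3·21 = 272 and qs = 5·21 - 41 = 64.
Producer surplus without the control is ½ · (47 - 8.2) · 194 = 3763.6.
With the ceiling, producers sell 64 units at 21, so PS = ½ · (21 - 8.2) · 64 = 409.6.
Change in producer surplus = 409.6 - 3763.6 = -3354.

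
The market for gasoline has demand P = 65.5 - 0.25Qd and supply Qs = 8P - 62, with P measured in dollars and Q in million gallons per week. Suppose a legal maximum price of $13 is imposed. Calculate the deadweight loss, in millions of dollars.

2352

Rearranging demand gives Qd = 262 - 4P. In a free market, 262 - 4P = 8P - 62 gives the equilibrium P* = 27, Q* = 154.
Because the ceiling (13) lies below the market-clearing price, it is binding.
At P = 13: Qd = 262 - 4·13 = 210 and Qs = 8·13 - 62 = 42.
Quantity traded falls to 42. At Q = 42 the demand price is (262 - 42)/4 = 55 and the supply price is (62 + 42)/8 = 13.
Deadweight loss = ½ · (55 - 13) · (154 - 42) = ½ · 42 · 112 = 2352.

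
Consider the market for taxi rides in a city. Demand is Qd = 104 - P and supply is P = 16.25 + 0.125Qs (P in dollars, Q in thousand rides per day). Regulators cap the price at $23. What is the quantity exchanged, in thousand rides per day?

Rearranging supply gives Qs = 8P - 130. Without the control the market clears where 104 - P = 8P - 130, i.e. P* = 26 and Q* = 78.
Since 23 < 26, the ceiling is binding.
At P = 23: Qd = 104 - 23 = 81 and Qs = 8·23 - 130 = 54.
The quantity actually transacted is the short side, supply: 54.

54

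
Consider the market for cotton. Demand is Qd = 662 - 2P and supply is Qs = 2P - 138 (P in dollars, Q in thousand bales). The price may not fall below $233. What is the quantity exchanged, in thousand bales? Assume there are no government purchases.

Setting quantity demanded equal to quantity supplied, 662 - 2P = 2P - 138, gives P* = 200 and Q* = 262.
The floor of 233 is above the equilibrium price 200, so it binds.
At P = 233: Qd = 662 - 2·233 = 196 and Qs = 2·233 - 138 = 328.
The quantity actually transacted is the short side, demand: 196.

196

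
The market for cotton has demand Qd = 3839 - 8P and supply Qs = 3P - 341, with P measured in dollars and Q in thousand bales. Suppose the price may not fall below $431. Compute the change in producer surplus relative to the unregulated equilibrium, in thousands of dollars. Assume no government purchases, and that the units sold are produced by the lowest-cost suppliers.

-7803

Equilibrium: 3839 - 8P = 3P - 341, so 4180 = 11P and P* = 380, Q* = 799.
Because the floor (431) lies above the market-clearing price, it is binding.
At P = 431: Qd = 3839 - 8·431 = 391 and Qs = 3·431 - 341 = 952.
Producer surplus without the control is ½ · (380 - 341/3) · 799 = 638401/6.
With the floor, 391 units are sold at 431. The supply price at Q = 391 is 244, so PS = ½ · [(431 - 341/3) + (431 - 244)] · 391 = 591583/6.
Change in producer surplus = 591583/6 - 638401/6 = -7803.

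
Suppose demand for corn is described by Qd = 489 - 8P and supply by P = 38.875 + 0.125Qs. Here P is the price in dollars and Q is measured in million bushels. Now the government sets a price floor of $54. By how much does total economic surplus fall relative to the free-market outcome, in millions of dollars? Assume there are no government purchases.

Rearranging supply gives Qs = 8P - 311. Without the control the market clears where 489 - 8P = 8P - 311, i.e. P* = 50 and Q* = 89.
Since 54 > 50, the floor is binding.
At P = 54: Qd = 489 - 8·54 = 57 and Qs = 8·54 - 311 = 121.
Quantity traded falls to 57. At Q = 57 the demand price is (489 - 57)/8 = 54 and the supply price is (311 + 57)/8 = 46.
Deadweight loss = ½ · (54 - 46) · (89 - 57) = ½ · 8 · 32 = 128.

128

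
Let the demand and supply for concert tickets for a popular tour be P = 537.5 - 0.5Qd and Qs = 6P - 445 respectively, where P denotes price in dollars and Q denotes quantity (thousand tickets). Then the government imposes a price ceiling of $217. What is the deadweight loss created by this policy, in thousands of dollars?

Rearranging demand gives Qd = 1075 - 2P. In a free market, 1075 - 2P = 6P - 445 gives the equilibrium P* = 190, Q* = 695.
The ceiling of 217 is above the equilibrium price 190, so it is not binding; the market clears at P* = 190, Q* = 695.
Since the control does not bind, no trades are prevented and deadweight loss is zero.

0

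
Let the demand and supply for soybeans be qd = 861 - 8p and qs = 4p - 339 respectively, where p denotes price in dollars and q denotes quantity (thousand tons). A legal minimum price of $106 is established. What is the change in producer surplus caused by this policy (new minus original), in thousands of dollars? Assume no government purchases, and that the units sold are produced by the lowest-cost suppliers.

Without the control the market clears where 861 - 8p = 4p - 339, i.e. p* = 100 and q* = 61.
Since 106 > 100, the floor is binding.
At p = 106: qd = 861 - 8·106 = 13 and qs = 4·106 - 339 = 85.
Producer surplus without the control is ½ · (100 - 84.75) · 61 = 465.125.
With the floor, 13 units are sold at 106. The supply price at q = 13 is 88, so PS = ½ · [(106 - 84.75) + (106 - 88)] · 13 = 255.125.
Change in producer surplus = 255.125 - 465.125 = -210.

-210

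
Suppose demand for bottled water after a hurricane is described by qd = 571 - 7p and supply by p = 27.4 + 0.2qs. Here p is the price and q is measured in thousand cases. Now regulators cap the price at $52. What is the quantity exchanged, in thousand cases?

Rearranging supply gives qs = 5p - 137. Setting quantity demanded equal to quantity supplied, 571 - 7p = 5p - 137, gives p* = 59 and q* = 158.
The ceiling of 52 is below the equilibrium price 59, so it binds.
At p = 52: qd = 571 - 7·52 = 207 and qs = 5·52 - 137 = 123.
The quantity actually transacted is the short side, supply: 123.

123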